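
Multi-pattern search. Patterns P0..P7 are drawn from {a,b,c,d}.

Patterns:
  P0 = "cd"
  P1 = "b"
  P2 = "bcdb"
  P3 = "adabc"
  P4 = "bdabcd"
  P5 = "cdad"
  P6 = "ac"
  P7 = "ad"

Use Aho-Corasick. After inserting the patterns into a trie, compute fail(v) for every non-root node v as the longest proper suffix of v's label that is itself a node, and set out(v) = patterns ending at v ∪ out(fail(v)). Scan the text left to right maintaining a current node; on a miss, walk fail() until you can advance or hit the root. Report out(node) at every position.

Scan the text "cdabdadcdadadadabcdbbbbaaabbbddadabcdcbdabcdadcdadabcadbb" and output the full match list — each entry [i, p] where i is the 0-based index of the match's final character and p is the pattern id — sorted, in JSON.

Build automaton:
Trie (insert patterns):
  0='ε' goto a→7 b→3 c→1
  1='c' goto d→2
  2='cd' goto a→17  [P0 ends]
  3='b' goto c→4 d→12  [P1 ends]
  4='bc' goto d→5
  5='bcd' goto b→6
  6='bcdb' goto ·  [P2 ends]
  7='a' goto c→19 d→8
  8='ad' goto a→9  [P7 ends]
  9='ada' goto b→10
  10='adab' goto c→11
  11='adabc' goto ·  [P3 ends]
  12='bd' goto a→13
  13='bda' goto b→14
  14='bdab' goto c→15
  15='bdabc' goto d→16
  16='bdabcd' goto ·  [P4 ends]
  17='cda' goto d→18
  18='cdad' goto ·  [P5 ends]
  19='ac' goto ·  [P6 ends]

BFS fail/out derivation:
  fail(1) 'c': from fail(0)=0 chase 'c': 0 ⇒ 0;  out=∅∪out(0)=∅
  fail(3) 'b': from fail(0)=0 chase 'b': 0 ⇒ 0;  out={1}∪out(0)={1}
  fail(7) 'a': from fail(0)=0 chase 'a': 0 ⇒ 0;  out=∅∪out(0)=∅
  fail(2) 'cd': from fail(1)=0 chase 'd': 0 ⇒ 0;  out={0}∪out(0)={0}
  fail(4) 'bc': from fail(3)=0 chase 'c': 0 ⇒ 1;  out=∅∪out(1)=∅
  fail(8) 'ad': from fail(7)=0 chase 'd': 0 ⇒ 0;  out={7}∪out(0)={7}
  fail(12) 'bd': from fail(3)=0 chase 'd': 0 ⇒ 0;  out=∅∪out(0)=∅
  fail(19) 'ac': from fail(7)=0 chase 'c': 0 ⇒ 1;  out={6}∪out(1)={6}
  fail(5) 'bcd': from fail(4)=1 chase 'd': 1 ⇒ 2;  out=∅∪out(2)={0}
  fail(9) 'ada': from fail(8)=0 chase 'a': 0 ⇒ 7;  out=∅∪out(7)=∅
  fail(13) 'bda': from fail(12)=0 chase 'a': 0 ⇒ 7;  out=∅∪out(7)=∅
  fail(17) 'cda': from fail(2)=0 chase 'a': 0 ⇒ 7;  out=∅∪out(7)=∅
  fail(6) 'bcdb': from fail(5)=2 chase 'b': 2→0 ⇒ 3;  out={2}∪out(3)={1,2}
  fail(10) 'adab': from fail(9)=7 chase 'b': 7→0 ⇒ 3;  out=∅∪out(3)={1}
  fail(14) 'bdab': from fail(13)=7 chase 'b': 7→0 ⇒ 3;  out=∅∪out(3)={1}
  fail(18) 'cdad': from fail(17)=7 chase 'd': 7 ⇒ 8;  out={5}∪out(8)={5,7}
  fail(11) 'adabc': from fail(10)=3 chase 'c': 3 ⇒ 4;  out={3}∪out(4)={3}
  fail(15) 'bdabc': from fail(14)=3 chase 'c': 3 ⇒ 4;  out=∅∪out(4)=∅
  fail(16) 'bdabcd': from fail(15)=4 chase 'd': 4 ⇒ 5;  out={4}∪out(5)={0,4}

Text stream:
i=0 'c': node 0→1
i=1 'd': node 1→2  → match P0@[0:1]
i=2 'a': node 2→17
i=3 'b': node 17→3 (fail-walked)  → match P1@[3:3]
i=4 'd': node 3→12
i=5 'a': node 12→13
i=6 'd': node 13→8 (fail-walked)  → match P7@[5:6]
i=7 'c': node 8→1 (fail-walked)
i=8 'd': node 1→2  → match P0@[7:8]
i=9 'a': node 2→17
i=10 'd': node 17→18  → match P5@[7:10],P7@[9:10]
i=11 'a': node 18→9 (fail-walked)
i=12 'd': node 9→8 (fail-walked)  → match P7@[11:12]
i=13 'a': node 8→9
i=14 'd': node 9→8 (fail-walked)  → match P7@[13:14]
i=15 'a': node 8→9
i=16 'b': node 9→10  → match P1@[16:16]
i=17 'c': node 10→11  → match P3@[13:17]
i=18 'd': node 11→5 (fail-walked)  → match P0@[17:18]
i=19 'b': node 5→6  → match P1@[19:19],P2@[16:19]
i=20 'b': node 6→3 (fail-walked)  → match P1@[20:20]
i=21 'b': node 3→3 (fail-walked)  → match P1@[21:21]
i=22 'b': node 3→3 (fail-walked)  → match P1@[22:22]
i=23 'a': node 3→7 (fail-walked)
i=24 'a': node 7→7 (fail-walked)
i=25 'a': node 7→7 (fail-walked)
i=26 'b': node 7→3 (fail-walked)  → match P1@[26:26]
i=27 'b': node 3→3 (fail-walked)  → match P1@[27:27]
i=28 'b': node 3→3 (fail-walked)  → match P1@[28:28]
i=29 'd': node 3→12
i=30 'd': node 12→0 (fail-walked)
i=31 'a': node 0→7
i=32 'd': node 7→8  → match P7@[31:32]
i=33 'a': node 8→9
i=34 'b': node 9→10  → match P1@[34:34]
i=35 'c': node 10→11  → match P3@[31:35]
i=36 'd': node 11→5 (fail-walked)  → match P0@[35:36]
i=37 'c': node 5→1 (fail-walked)
i=38 'b': node 1→3 (fail-walked)  → match P1@[38:38]
i=39 'd': node 3→12
i=40 'a': node 12→13
i=41 'b': node 13→14  → match P1@[41:41]
i=42 'c': node 14→15
i=43 'd': node 15→16  → match P0@[42:43],P4@[38:43]
i=44 'a': node 16→17 (fail-walked)
i=45 'd': node 17→18  → match P5@[42:45],P7@[44:45]
i=46 'c': node 18→1 (fail-walked)
i=47 'd': node 1→2  → match P0@[46:47]
i=48 'a': node 2→17
i=49 'd': node 17→18  → match P5@[46:49],P7@[48:49]
i=50 'a': node 18→9 (fail-walked)
i=51 'b': node 9→10  → match P1@[51:51]
i=52 'c': node 10→11  → match P3@[48:52]
i=53 'a': node 11→7 (fail-walked)
i=54 'd': node 7→8  → match P7@[53:54]
i=55 'b': node 8→3 (fail-walked)  → match P1@[55:55]
i=56 'b': node 3→3 (fail-walked)  → match P1@[56:56]

All matches (sorted): [[1,0],[3,1],[6,7],[8,0],[10,5],[10,7],[12,7],[14,7],[16,1],[17,3],[18,0],[19,1],[19,2],[20,1],[21,1],[22,1],[26,1],[27,1],[28,1],[32,7],[34,1],[35,3],[36,0],[38,1],[41,1],[43,0],[43,4],[45,5],[45,7],[47,0],[49,5],[49,7],[51,1],[52,3],[54,7],[55,1],[56,1]]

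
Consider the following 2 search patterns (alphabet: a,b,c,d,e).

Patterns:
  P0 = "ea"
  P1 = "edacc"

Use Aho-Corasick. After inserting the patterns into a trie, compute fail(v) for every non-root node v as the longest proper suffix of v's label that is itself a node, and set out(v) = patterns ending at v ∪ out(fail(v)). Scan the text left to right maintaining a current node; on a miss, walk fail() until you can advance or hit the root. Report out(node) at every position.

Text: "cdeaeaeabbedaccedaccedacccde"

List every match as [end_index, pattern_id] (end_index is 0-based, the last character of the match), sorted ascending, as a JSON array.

Construct AC machine:
Trie nodes:
  0='ε' goto e→1
  1='e' goto a→2 d→3
  2='ea' goto ·  ←P0
  3='ed' goto a→4
  4='eda' goto c→5
  5='edac' goto c→6
  6='edacc' goto ·  ←P1

Failure links (BFS by depth):
  fail(1) 'e': from fail(0)=0 chase 'e': 0 ⇒ 0;  out=∅∪out(0)=∅
  fail(2) 'ea': from fail(1)=0 chase 'a': 0 ⇒ 0;  out={0}∪out(0)={0}
  fail(3) 'ed': from fail(1)=0 chase 'd': 0 ⇒ 0;  out=∅∪out(0)=∅
  fail(4) 'eda': from fail(3)=0 chase 'a': 0 ⇒ 0;  out=∅∪out(0)=∅
  fail(5) 'edac': from fail(4)=0 chase 'c': 0 ⇒ 0;  out=∅∪out(0)=∅
  fail(6) 'edacc': from fail(5)=0 chase 'c': 0 ⇒ 0;  out={1}∪out(0)={1}

Run:
[0] read 'c'  n0⇒n0
[1] read 'd'  n0⇒n0
[2] read 'e'  n0⇒n1
[3] read 'a'  n1⇒n2  → match P0@[2:3]
[4] read 'e'  n2⇒n1 (via fail)
[5] read 'a'  n1⇒n2  → match P0@[4:5]
[6] read 'e'  n2⇒n1 (via fail)
[7] read 'a'  n1⇒n2  → match P0@[6:7]
[8] read 'b'  n2⇒n0 (via fail)
[9] read 'b'  n0⇒n0
[10] read 'e'  n0⇒n1
[11] read 'd'  n1⇒n3
[12] read 'a'  n3⇒n4
[13] read 'c'  n4⇒n5
[14] read 'c'  n5⇒n6  → match P1@[10:14]
[15] read 'e'  n6⇒n1 (via fail)
[16] read 'd'  n1⇒n3
[17] read 'a'  n3⇒n4
[18] read 'c'  n4⇒n5
[19] read 'c'  n5⇒n6  → match P1@[15:19]
[20] read 'e'  n6⇒n1 (via fail)
[21] read 'd'  n1⇒n3
[22] read 'a'  n3⇒n4
[23] read 'c'  n4⇒n5
[24] read 'c'  n5⇒n6  → match P1@[20:24]
[25] read 'c'  n6⇒n0 (via fail)
[26] read 'd'  n0⇒n0
[27] read 'e'  n0⇒n1

All matches (sorted): [[3,0],[5,0],[7,0],[14,1],[19,1],[24,1]]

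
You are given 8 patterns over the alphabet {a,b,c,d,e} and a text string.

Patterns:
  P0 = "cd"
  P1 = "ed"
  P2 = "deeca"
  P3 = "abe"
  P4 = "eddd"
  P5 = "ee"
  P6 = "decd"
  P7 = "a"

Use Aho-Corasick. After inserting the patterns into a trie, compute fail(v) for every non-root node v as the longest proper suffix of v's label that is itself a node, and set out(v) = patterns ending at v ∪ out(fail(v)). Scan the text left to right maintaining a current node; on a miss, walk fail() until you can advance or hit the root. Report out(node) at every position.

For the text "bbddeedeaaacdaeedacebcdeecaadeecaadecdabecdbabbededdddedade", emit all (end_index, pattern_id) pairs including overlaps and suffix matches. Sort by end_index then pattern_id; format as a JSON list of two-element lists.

Construct AC machine:
Trie (insert patterns):
  0='ε' goto a→10 c→1 d→5 e→3
  1='c' goto d→2
  2='cd' goto ·  [P0 ends]
  3='e' goto d→4 e→15
  4='ed' goto d→13  [P1 ends]
  5='d' goto e→6
  6='de' goto c→16 e→7
  7='dee' goto c→8
  8='deec' goto a→9
  9='deeca' goto ·  [P2 ends]
  10='a' goto b→11  [P7 ends]
  11='ab' goto e→12
  12='abe' goto ·  [P3 ends]
  13='edd' goto d→14
  14='eddd' goto ·  [P4 ends]
  15='ee' goto ·  [P5 ends]
  16='dec' goto d→17
  17='decd' goto ·  [P6 ends]

BFS fail/out derivation:
  n1('c'): parent n0 fail=0; on 'c' 0 → fail=0;  out ∅∪∅=∅
  n3('e'): parent n0 fail=0; on 'e' 0 → fail=0;  out ∅∪∅=∅
  n5('d'): parent n0 fail=0; on 'd' 0 → fail=0;  out ∅∪∅=∅
  n10('a'): parent n0 fail=0; on 'a' 0 → fail=0;  out {7}∪∅={7}
  n2('cd'): parent n1 fail=0; on 'd' 0 → fail=5;  out {0}∪∅={0}
  n4('ed'): parent n3 fail=0; on 'd' 0 → fail=5;  out {1}∪∅={1}
  n6('de'): parent n5 fail=0; on 'e' 0 → fail=3;  out ∅∪∅=∅
  n11('ab'): parent n10 fail=0; on 'b' 0 → fail=0;  out ∅∪∅=∅
  n15('ee'): parent n3 fail=0; on 'e' 0 → fail=3;  out {5}∪∅={5}
  n7('dee'): parent n6 fail=3; on 'e' 3 → fail=15;  out ∅∪{5}={5}
  n12('abe'): parent n11 fail=0; on 'e' 0 → fail=3;  out {3}∪∅={3}
  n13('edd'): parent n4 fail=5; on 'd' 5→0 → fail=5;  out ∅∪∅=∅
  n16('dec'): parent n6 fail=3; on 'c' 3→0 → fail=1;  out ∅∪∅=∅
  n8('deec'): parent n7 fail=15; on 'c' 15→3→0 → fail=1;  out ∅∪∅=∅
  n14('eddd'): parent n13 fail=5; on 'd' 5→0 → fail=5;  out {4}∪∅={4}
  n17('decd'): parent n16 fail=1; on 'd' 1 → fail=2;  out {6}∪{0}={0,6}
  n9('deeca'): parent n8 fail=1; on 'a' 1→0 → fail=10;  out {2}∪{7}={2,7}

Text stream:
[0] read 'b'  n0⇒n0
[1] read 'b'  n0⇒n0
[2] read 'd'  n0⇒n5
[3] read 'd'  n5⇒n5 (fail-walked)
[4] read 'e'  n5⇒n6
[5] read 'e'  n6⇒n7  → match P5@[4:5]
[6] read 'd'  n7⇒n4 (fail-walked)  → match P1@[5:6]
[7] read 'e'  n4⇒n6 (fail-walked)
[8] read 'a'  n6⇒n10 (fail-walked)  → match P7@[8:8]
[9] read 'a'  n10⇒n10 (fail-walked)  → match P7@[9:9]
[10] read 'a'  n10⇒n10 (fail-walked)  → match P7@[10:10]
[11] read 'c'  n10⇒n1 (fail-walked)
[12] read 'd'  n1⇒n2  → match P0@[11:12]
[13] read 'a'  n2⇒n10 (fail-walked)  → match P7@[13:13]
[14] read 'e'  n10⇒n3 (fail-walked)
[15] read 'e'  n3⇒n15  → match P5@[14:15]
[16] read 'd'  n15⇒n4 (fail-walked)  → match P1@[15:16]
[17] read 'a'  n4⇒n10 (fail-walked)  → match P7@[17:17]
[18] read 'c'  n10⇒n1 (fail-walked)
[19] read 'e'  n1⇒n3 (fail-walked)
[20] read 'b'  n3⇒n0 (fail-walked)
[21] read 'c'  n0⇒n1
[22] read 'd'  n1⇒n2  → match P0@[21:22]
[23] read 'e'  n2⇒n6 (fail-walked)
[24] read 'e'  n6⇒n7  → match P5@[23:24]
[25] read 'c'  n7⇒n8
[26] read 'a'  n8⇒n9  → match P2@[22:26],P7@[26:26]
[27] read 'a'  n9⇒n10 (fail-walked)  → match P7@[27:27]
[28] read 'd'  n10⇒n5 (fail-walked)
[29] read 'e'  n5⇒n6
[30] read 'e'  n6⇒n7  → match P5@[29:30]
[31] read 'c'  n7⇒n8
[32] read 'a'  n8⇒n9  → match P2@[28:32],P7@[32:32]
[33] read 'a'  n9⇒n10 (fail-walked)  → match P7@[33:33]
[34] read 'd'  n10⇒n5 (fail-walked)
[35] read 'e'  n5⇒n6
[36] read 'c'  n6⇒n16
[37] read 'd'  n16⇒n17  → match P0@[36:37],P6@[34:37]
[38] read 'a'  n17⇒n10 (fail-walked)  → match P7@[38:38]
[39] read 'b'  n10⇒n11
[40] read 'e'  n11⇒n12  → match P3@[38:40]
[41] read 'c'  n12⇒n1 (fail-walked)
[42] read 'd'  n1⇒n2  → match P0@[41:42]
[43] read 'b'  n2⇒n0 (fail-walked)
[44] read 'a'  n0⇒n10  → match P7@[44:44]
[45] read 'b'  n10⇒n11
[46] read 'b'  n11⇒n0 (fail-walked)
[47] read 'e'  n0⇒n3
[48] read 'd'  n3⇒n4  → match P1@[47:48]
[49] read 'e'  n4⇒n6 (fail-walked)
[50] read 'd'  n6⇒n4 (fail-walked)  → match P1@[49:50]
[51] read 'd'  n4⇒n13
[52] read 'd'  n13⇒n14  → match P4@[49:52]
[53] read 'd'  n14⇒n5 (fail-walked)
[54] read 'e'  n5⇒n6
[55] read 'd'  n6⇒n4 (fail-walked)  → match P1@[54:55]
[56] read 'a'  n4⇒n10 (fail-walked)  → match P7@[56:56]
[57] read 'd'  n10⇒n5 (fail-walked)
[58] read 'e'  n5⇒n6

Matches: [[5,5],[6,1],[8,7],[9,7],[10,7],[12,0],[13,7],[15,5],[16,1],[17,7],[22,0],[24,5],[26,2],[26,7],[27,7],[30,5],[32,2],[32,7],[33,7],[37,0],[37,6],[38,7],[40,3],[42,0],[44,7],[48,1],[50,1],[52,4],[55,1],[56,7]]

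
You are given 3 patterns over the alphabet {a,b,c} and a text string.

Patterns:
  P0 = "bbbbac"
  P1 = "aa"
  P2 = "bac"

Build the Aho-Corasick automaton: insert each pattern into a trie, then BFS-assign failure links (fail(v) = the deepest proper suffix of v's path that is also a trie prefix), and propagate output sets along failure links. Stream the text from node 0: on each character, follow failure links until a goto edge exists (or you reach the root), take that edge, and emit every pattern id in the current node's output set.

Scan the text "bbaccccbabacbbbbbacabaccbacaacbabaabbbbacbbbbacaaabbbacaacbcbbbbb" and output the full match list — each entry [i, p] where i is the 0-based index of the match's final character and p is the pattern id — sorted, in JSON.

Build:
Trie nodes:
  0='ε' goto a→7 b→1
  1='b' goto a→9 b→2
  2='bb' goto b→3
  3='bbb' goto b→4
  4='bbbb' goto a→5
  5='bbbba' goto c→6
  6='bbbbac' goto ·  ←P0
  7='a' goto a→8
  8='aa' goto ·  ←P1
  9='ba' goto c→10
  10='bac' goto ·  ←P2

Failure links (BFS by depth):
  n1('b'): parent n0 fail=0; on 'b' 0 → fail=0;  out ∅∪∅=∅
  n7('a'): parent n0 fail=0; on 'a' 0 → fail=0;  out ∅∪∅=∅
  n2('bb'): parent n1 fail=0; on 'b' 0 → fail=1;  out ∅∪∅=∅
  n8('aa'): parent n7 fail=0; on 'a' 0 → fail=7;  out {1}∪∅={1}
  n9('ba'): parent n1 fail=0; on 'a' 0 → fail=7;  out ∅∪∅=∅
  n3('bbb'): parent n2 fail=1; on 'b' 1 → fail=2;  out ∅∪∅=∅
  n10('bac'): parent n9 fail=7; on 'c' 7→0 → fail=0;  out {2}∪∅={2}
  n4('bbbb'): parent n3 fail=2; on 'b' 2 → fail=3;  out ∅∪∅=∅
  n5('bbbba'): parent n4 fail=3; on 'a' 3→2→1 → fail=9;  out ∅∪∅=∅
  n6('bbbbac'): parent n5 fail=9; on 'c' 9 → fail=10;  out {0}∪{2}={0,2}

Run:
[0] read 'b'  n0⇒n1
[1] read 'b'  n1⇒n2
[2] read 'a'  n2⇒n9 (via fail)
[3] read 'c'  n9⇒n10  → match P2@[1:3]
[4] read 'c'  n10⇒n0 (via fail)
[5] read 'c'  n0⇒n0
[6] read 'c'  n0⇒n0
[7] read 'b'  n0⇒n1
[8] read 'a'  n1⇒n9
[9] read 'b'  n9⇒n1 (via fail)
[10] read 'a'  n1⇒n9
[11] read 'c'  n9⇒n10  → match P2@[9:11]
[12] read 'b'  n10⇒n1 (via fail)
[13] read 'b'  n1⇒n2
[14] read 'b'  n2⇒n3
[15] read 'b'  n3⇒n4
[16] read 'b'  n4⇒n4 (via fail)
[17] read 'a'  n4⇒n5
[18] read 'c'  n5⇒n6  → match P0@[13:18],P2@[16:18]
[19] read 'a'  n6⇒n7 (via fail)
[20] read 'b'  n7⇒n1 (via fail)
[21] read 'a'  n1⇒n9
[22] read 'c'  n9⇒n10  → match P2@[20:22]
[23] read 'c'  n10⇒n0 (via fail)
[24] read 'b'  n0⇒n1
[25] read 'a'  n1⇒n9
[26] read 'c'  n9⇒n10  → match P2@[24:26]
[27] read 'a'  n10⇒n7 (via fail)
[28] read 'a'  n7⇒n8  → match P1@[27:28]
[29] read 'c'  n8⇒n0 (via fail)
[30] read 'b'  n0⇒n1
[31] read 'a'  n1⇒n9
[32] read 'b'  n9⇒n1 (via fail)
[33] read 'a'  n1⇒n9
[34] read 'a'  n9⇒n8 (via fail)  → match P1@[33:34]
[35] read 'b'  n8⇒n1 (via fail)
[36] read 'b'  n1⇒n2
[37] read 'b'  n2⇒n3
[38] read 'b'  n3⇒n4
[39] read 'a'  n4⇒n5
[40] read 'c'  n5⇒n6  → match P0@[35:40],P2@[38:40]
[41] read 'b'  n6⇒n1 (via fail)
[42] read 'b'  n1⇒n2
[43] read 'b'  n2⇒n3
[44] read 'b'  n3⇒n4
[45] read 'a'  n4⇒n5
[46] read 'c'  n5⇒n6  → match P0@[41:46],P2@[44:46]
[47] read 'a'  n6⇒n7 (via fail)
[48] read 'a'  n7⇒n8  → match P1@[47:48]
[49] read 'a'  n8⇒n8 (via fail)  → match P1@[48:49]
[50] read 'b'  n8⇒n1 (via fail)
[51] read 'b'  n1⇒n2
[52] read 'b'  n2⇒n3
[53] read 'a'  n3⇒n9 (via fail)
[54] read 'c'  n9⇒n10  → match P2@[52:54]
[55] read 'a'  n10⇒n7 (via fail)
[56] read 'a'  n7⇒n8  → match P1@[55:56]
[57] read 'c'  n8⇒n0 (via fail)
[58] read 'b'  n0⇒n1
[59] read 'c'  n1⇒n0 (via fail)
[60] read 'b'  n0⇒n1
[61] read 'b'  n1⇒n2
[62] read 'b'  n2⇒n3
[63] read 'b'  n3⇒n4
[64] read 'b'  n4⇒n4 (via fail)

Result: [[3,2],[11,2],[18,0],[18,2],[22,2],[26,2],[28,1],[34,1],[40,0],[40,2],[46,0],[46,2],[48,1],[49,1],[54,2],[56,1]]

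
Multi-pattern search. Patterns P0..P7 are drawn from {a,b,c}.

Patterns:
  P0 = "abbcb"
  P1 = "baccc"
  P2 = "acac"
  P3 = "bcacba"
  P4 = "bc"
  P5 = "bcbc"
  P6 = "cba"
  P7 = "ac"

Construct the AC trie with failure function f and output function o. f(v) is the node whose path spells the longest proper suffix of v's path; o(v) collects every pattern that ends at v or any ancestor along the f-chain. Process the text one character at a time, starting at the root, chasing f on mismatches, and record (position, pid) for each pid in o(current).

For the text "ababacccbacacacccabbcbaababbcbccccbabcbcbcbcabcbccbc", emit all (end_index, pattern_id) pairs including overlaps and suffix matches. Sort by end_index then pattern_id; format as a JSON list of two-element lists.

Build automaton:
Trie (insert patterns):
  n0 'ε': a→1 b→6 c→21
  n1 'a': b→2 c→11
  n2 'ab': b→3
  n3 'abb': c→4
  n4 'abbc': b→5
  n5 'abbcb': ·  [P0 ends]
  n6 'b': a→7 c→14
  n7 'ba': c→8
  n8 'bac': c→9
  n9 'bacc': c→10
  n10 'baccc': ·  [P1 ends]
  n11 'ac': a→12  [P7 ends]
  n12 'aca': c→13
  n13 'acac': ·  [P2 ends]
  n14 'bc': a→15 b→19  [P4 ends]
  n15 'bca': c→16
  n16 'bcac': b→17
  n17 'bcacb': a→18
  n18 'bcacba': ·  [P3 ends]
  n19 'bcb': c→20
  n20 'bcbc': ·  [P5 ends]
  n21 'c': b→22
  n22 'cb': a→23
  n23 'cba': ·  [P6 ends]

Failure links (BFS by depth):
  n1('a'): parent n0 fail=0; on 'a' 0 → fail=0;  out ∅∪∅=∅
  n6('b'): parent n0 fail=0; on 'b' 0 → fail=0;  out ∅∪∅=∅
  n21('c'): parent n0 fail=0; on 'c' 0 → fail=0;  out ∅∪∅=∅
  n2('ab'): parent n1 fail=0; on 'b' 0 → fail=6;  out ∅∪∅=∅
  n7('ba'): parent n6 fail=0; on 'a' 0 → fail=1;  out ∅∪∅=∅
  n11('ac'): parent n1 fail=0; on 'c' 0 → fail=21;  out {7}∪∅={7}
  n14('bc'): parent n6 fail=0; on 'c' 0 → fail=21;  out {4}∪∅={4}
  n22('cb'): parent n21 fail=0; on 'b' 0 → fail=6;  out ∅∪∅=∅
  n3('abb'): parent n2 fail=6; on 'b' 6→0 → fail=6;  out ∅∪∅=∅
  n8('bac'): parent n7 fail=1; on 'c' 1 → fail=11;  out ∅∪{7}={7}
  n12('aca'): parent n11 fail=21; on 'a' 21→0 → fail=1;  out ∅∪∅=∅
  n15('bca'): parent n14 fail=21; on 'a' 21→0 → fail=1;  out ∅∪∅=∅
  n19('bcb'): parent n14 fail=21; on 'b' 21 → fail=22;  out ∅∪∅=∅
  n23('cba'): parent n22 fail=6; on 'a' 6 → fail=7;  out {6}∪∅={6}
  n4('abbc'): parent n3 fail=6; on 'c' 6 → fail=14;  out ∅∪{4}={4}
  n9('bacc'): parent n8 fail=11; on 'c' 11→21→0 → fail=21;  out ∅∪∅=∅
  n13('acac'): parent n12 fail=1; on 'c' 1 → fail=11;  out {2}∪{7}={2,7}
  n16('bcac'): parent n15 fail=1; on 'c' 1 → fail=11;  out ∅∪{7}={7}
  n20('bcbc'): parent n19 fail=22; on 'c' 22→6 → fail=14;  out {5}∪{4}={4,5}
  n5('abbcb'): parent n4 fail=14; on 'b' 14 → fail=19;  out {0}∪∅={0}
  n10('baccc'): parent n9 fail=21; on 'c' 21→0 → fail=21;  out {1}∪∅={1}
  n17('bcacb'): parent n16 fail=11; on 'b' 11→21 → fail=22;  out ∅∪∅=∅
  n18('bcacba'): parent n17 fail=22; on 'a' 22 → fail=23;  out {3}∪{6}={3,6}

Scan:
i=0 'a': node 0→1
i=1 'b': node 1→2
i=2 'a': node 2→7 ·f
i=3 'b': node 7→2 ·f
i=4 'a': node 2→7 ·f
i=5 'c': node 7→8  ** P7@[4:5]
i=6 'c': node 8→9
i=7 'c': node 9→10  ** P1@[3:7]
i=8 'b': node 10→22 ·f
i=9 'a': node 22→23  ** P6@[7:9]
i=10 'c': node 23→8 ·f  ** P7@[9:10]
i=11 'a': node 8→12 ·f
i=12 'c': node 12→13  ** P2@[9:12],P7@[11:12]
i=13 'a': node 13→12 ·f
i=14 'c': node 12→13  ** P2@[11:14],P7@[13:14]
i=15 'c': node 13→21 ·f
i=16 'c': node 21→21 ·f
i=17 'a': node 21→1 ·f
i=18 'b': node 1→2
i=19 'b': node 2→3
i=20 'c': node 3→4  ** P4@[19:20]
i=21 'b': node 4→5  ** P0@[17:21]
i=22 'a': node 5→23 ·f  ** P6@[20:22]
i=23 'a': node 23→1 ·f
i=24 'b': node 1→2
i=25 'a': node 2→7 ·f
i=26 'b': node 7→2 ·f
i=27 'b': node 2→3
i=28 'c': node 3→4  ** P4@[27:28]
i=29 'b': node 4→5  ** P0@[25:29]
i=30 'c': node 5→20 ·f  ** P4@[29:30],P5@[27:30]
i=31 'c': node 20→21 ·f
i=32 'c': node 21→21 ·f
i=33 'c': node 21→21 ·f
i=34 'b': node 21→22
i=35 'a': node 22→23  ** P6@[33:35]
i=36 'b': node 23→2 ·f
i=37 'c': node 2→14 ·f  ** P4@[36:37]
i=38 'b': node 14→19
i=39 'c': node 19→20  ** P4@[38:39],P5@[36:39]
i=40 'b': node 20→19 ·f
i=41 'c': node 19→20  ** P4@[40:41],P5@[38:41]
i=42 'b': node 20→19 ·f
i=43 'c': node 19→20  ** P4@[42:43],P5@[40:43]
i=44 'a': node 20→15 ·f
i=45 'b': node 15→2 ·f
i=46 'c': node 2→14 ·f  ** P4@[45:46]
i=47 'b': node 14→19
i=48 'c': node 19→20  ** P4@[47:48],P5@[45:48]
i=49 'c': node 20→21 ·f
i=50 'b': node 21→22
i=51 'c': node 22→14 ·f  ** P4@[50:51]

Result: [[5,7],[7,1],[9,6],[10,7],[12,2],[12,7],[14,2],[14,7],[20,4],[21,0],[22,6],[28,4],[29,0],[30,4],[30,5],[35,6],[37,4],[39,4],[39,5],[41,4],[41,5],[43,4],[43,5],[46,4],[48,4],[48,5],[51,4]]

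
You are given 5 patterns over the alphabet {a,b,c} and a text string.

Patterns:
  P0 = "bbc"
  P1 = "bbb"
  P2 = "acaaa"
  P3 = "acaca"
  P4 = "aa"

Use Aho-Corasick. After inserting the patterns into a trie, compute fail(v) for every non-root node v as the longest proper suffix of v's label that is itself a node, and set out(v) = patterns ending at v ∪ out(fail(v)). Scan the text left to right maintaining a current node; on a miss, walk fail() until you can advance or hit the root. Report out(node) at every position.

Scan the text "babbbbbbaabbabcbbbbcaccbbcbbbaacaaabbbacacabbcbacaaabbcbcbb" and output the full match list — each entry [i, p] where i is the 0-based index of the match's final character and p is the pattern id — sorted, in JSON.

Construct AC machine:
Trie nodes:
  n0 'ε': a→5 b→1
  n1 'b': b→2
  n2 'bb': b→4 c→3
  n3 'bbc': ·  [P0 ends]
  n4 'bbb': ·  [P1 ends]
  n5 'a': a→12 c→6
  n6 'ac': a→7
  n7 'aca': a→8 c→10
  n8 'acaa': a→9
  n9 'acaaa': ·  [P2 ends]
  n10 'acac': a→11
  n11 'acaca': ·  [P3 ends]
  n12 'aa': ·  [P4 ends]

BFS fail/out derivation:
  fail(1) 'b': from fail(0)=0 chase 'b': 0 ⇒ 0;  out=∅∪out(0)=∅
  fail(5) 'a': from fail(0)=0 chase 'a': 0 ⇒ 0;  out=∅∪out(0)=∅
  fail(2) 'bb': from fail(1)=0 chase 'b': 0 ⇒ 1;  out=∅∪out(1)=∅
  fail(6) 'ac': from fail(5)=0 chase 'c': 0 ⇒ 0;  out=∅∪out(0)=∅
  fail(12) 'aa': from fail(5)=0 chase 'a': 0 ⇒ 5;  out={4}∪out(5)={4}
  fail(3) 'bbc': from fail(2)=1 chase 'c': 1→0 ⇒ 0;  out={0}∪out(0)={0}
  fail(4) 'bbb': from fail(2)=1 chase 'b': 1 ⇒ 2;  out={1}∪out(2)={1}
  fail(7) 'aca': from fail(6)=0 chase 'a': 0 ⇒ 5;  out=∅∪out(5)=∅
  fail(8) 'acaa': from fail(7)=5 chase 'a': 5 ⇒ 12;  out=∅∪out(12)={4}
  fail(10) 'acac': from fail(7)=5 chase 'c': 5 ⇒ 6;  out=∅∪out(6)=∅
  fail(9) 'acaaa': from fail(8)=12 chase 'a': 12→5 ⇒ 12;  out={2}∪out(12)={2,4}
  fail(11) 'acaca': from fail(10)=6 chase 'a': 6 ⇒ 7;  out={3}∪out(7)={3}

Text stream:
[0] read 'b'  n0⇒n1
[1] read 'a'  n1⇒n5 ·f
[2] read 'b'  n5⇒n1 ·f
[3] read 'b'  n1⇒n2
[4] read 'b'  n2⇒n4  → match P1@[2:4]
[5] read 'b'  n4⇒n4 ·f  → match P1@[3:5]
[6] read 'b'  n4⇒n4 ·f  → match P1@[4:6]
[7] read 'b'  n4⇒n4 ·f  → match P1@[5:7]
[8] read 'a'  n4⇒n5 ·f
[9] read 'a'  n5⇒n12  → match P4@[8:9]
[10] read 'b'  n12⇒n1 ·f
[11] read 'b'  n1⇒n2
[12] read 'a'  n2⇒n5 ·f
[13] read 'b'  n5⇒n1 ·f
[14] read 'c'  n1⇒n0 ·f
[15] read 'b'  n0⇒n1
[16] read 'b'  n1⇒n2
[17] read 'b'  n2⇒n4  → match P1@[15:17]
[18] read 'b'  n4⇒n4 ·f  → match P1@[16:18]
[19] read 'c'  n4⇒n3 ·f  → match P0@[17:19]
[20] read 'a'  n3⇒n5 ·f
[21] read 'c'  n5⇒n6
[22] read 'c'  n6⇒n0 ·f
[23] read 'b'  n0⇒n1
[24] read 'b'  n1⇒n2
[25] read 'c'  n2⇒n3  → match P0@[23:25]
[26] read 'b'  n3⇒n1 ·f
[27] read 'b'  n1⇒n2
[28] read 'b'  n2⇒n4  → match P1@[26:28]
[29] read 'a'  n4⇒n5 ·f
[30] read 'a'  n5⇒n12  → match P4@[29:30]
[31] read 'c'  n12⇒n6 ·f
[32] read 'a'  n6⇒n7
[33] read 'a'  n7⇒n8  → match P4@[32:33]
[34] read 'a'  n8⇒n9  → match P2@[30:34],P4@[33:34]
[35] read 'b'  n9⇒n1 ·f
[36] read 'b'  n1⇒n2
[37] read 'b'  n2⇒n4  → match P1@[35:37]
[38] read 'a'  n4⇒n5 ·f
[39] read 'c'  n5⇒n6
[40] read 'a'  n6⇒n7
[41] read 'c'  n7⇒n10
[42] read 'a'  n10⇒n11  → match P3@[38:42]
[43] read 'b'  n11⇒n1 ·f
[44] read 'b'  n1⇒n2
[45] read 'c'  n2⇒n3  → match P0@[43:45]
[46] read 'b'  n3⇒n1 ·f
[47] read 'a'  n1⇒n5 ·f
[48] read 'c'  n5⇒n6
[49] read 'a'  n6⇒n7
[50] read 'a'  n7⇒n8  → match P4@[49:50]
[51] read 'a'  n8⇒n9  → match P2@[47:51],P4@[50:51]
[52] read 'b'  n9⇒n1 ·f
[53] read 'b'  n1⇒n2
[54] read 'c'  n2⇒n3  → match P0@[52:54]
[55] read 'b'  n3⇒n1 ·f
[56] read 'c'  n1⇒n0 ·f
[57] read 'b'  n0⇒n1
[58] read 'b'  n1⇒n2

All matches (sorted): [[4,1],[5,1],[6,1],[7,1],[9,4],[17,1],[18,1],[19,0],[25,0],[28,1],[30,4],[33,4],[34,2],[34,4],[37,1],[42,3],[45,0],[50,4],[51,2],[51,4],[54,0]]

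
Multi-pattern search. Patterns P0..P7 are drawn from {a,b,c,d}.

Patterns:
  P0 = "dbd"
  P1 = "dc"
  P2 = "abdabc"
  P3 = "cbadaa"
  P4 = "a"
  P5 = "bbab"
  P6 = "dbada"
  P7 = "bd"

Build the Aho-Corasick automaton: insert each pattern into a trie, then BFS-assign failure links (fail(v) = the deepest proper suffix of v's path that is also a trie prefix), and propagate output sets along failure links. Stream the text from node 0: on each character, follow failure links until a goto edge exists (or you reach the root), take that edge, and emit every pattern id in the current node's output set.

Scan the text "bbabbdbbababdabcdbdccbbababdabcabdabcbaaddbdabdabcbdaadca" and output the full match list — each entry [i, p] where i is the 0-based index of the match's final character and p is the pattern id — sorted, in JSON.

Build automaton:
Trie nodes:
  n0 'ε': a→5 b→17 c→11 d→1
  n1 'd': b→2 c→4
  n2 'db': a→21 d→3
  n3 'dbd': ·  ←P0
  n4 'dc': ·  ←P1
  n5 'a': b→6  ←P4
  n6 'ab': d→7
  n7 'abd': a→8
  n8 'abda': b→9
  n9 'abdab': c→10
  n10 'abdabc': ·  ←P2
  n11 'c': b→12
  n12 'cb': a→13
  n13 'cba': d→14
  n14 'cbad': a→15
  n15 'cbada': a→16
  n16 'cbadaa': ·  ←P3
  n17 'b': b→18 d→24
  n18 'bb': a→19
  n19 'bba': b→20
  n20 'bbab': ·  ←P5
  n21 'dba': d→22
  n22 'dbad': a→23
  n23 'dbada': ·  ←P6
  n24 'bd': ·  ←P7

BFS fail/out derivation:
  fail(1) 'd': from fail(0)=0 chase 'd': 0 ⇒ 0;  out=∅∪out(0)=∅
  fail(5) 'a': from fail(0)=0 chase 'a': 0 ⇒ 0;  out={4}∪out(0)={4}
  fail(11) 'c': from fail(0)=0 chase 'c': 0 ⇒ 0;  out=∅∪out(0)=∅
  fail(17) 'b': from fail(0)=0 chase 'b': 0 ⇒ 0;  out=∅∪out(0)=∅
  fail(2) 'db': from fail(1)=0 chase 'b': 0 ⇒ 17;  out=∅∪out(17)=∅
  fail(4) 'dc': from fail(1)=0 chase 'c': 0 ⇒ 11;  out={1}∪out(11)={1}
  fail(6) 'ab': from fail(5)=0 chase 'b': 0 ⇒ 17;  out=∅∪out(17)=∅
  fail(12) 'cb': from fail(11)=0 chase 'b': 0 ⇒ 17;  out=∅∪out(17)=∅
  fail(18) 'bb': from fail(17)=0 chase 'b': 0 ⇒ 17;  out=∅∪out(17)=∅
  fail(24) 'bd': from fail(17)=0 chase 'd': 0 ⇒ 1;  out={7}∪out(1)={7}
  fail(3) 'dbd': from fail(2)=17 chase 'd': 17 ⇒ 24;  out={0}∪out(24)={0,7}
  fail(7) 'abd': from fail(6)=17 chase 'd': 17 ⇒ 24;  out=∅∪out(24)={7}
  fail(13) 'cba': from fail(12)=17 chase 'a': 17→0 ⇒ 5;  out=∅∪out(5)={4}
  fail(19) 'bba': from fail(18)=17 chase 'a': 17→0 ⇒ 5;  out=∅∪out(5)={4}
  fail(21) 'dba': from fail(2)=17 chase 'a': 17→0 ⇒ 5;  out=∅∪out(5)={4}
  fail(8) 'abda': from fail(7)=24 chase 'a': 24→1→0 ⇒ 5;  out=∅∪out(5)={4}
  fail(14) 'cbad': from fail(13)=5 chase 'd': 5→0 ⇒ 1;  out=∅∪out(1)=∅
  fail(20) 'bbab': from fail(19)=5 chase 'b': 5 ⇒ 6;  out={5}∪out(6)={5}
  fail(22) 'dbad': from fail(21)=5 chase 'd': 5→0 ⇒ 1;  out=∅∪out(1)=∅
  fail(9) 'abdab': from fail(8)=5 chase 'b': 5 ⇒ 6;  out=∅∪out(6)=∅
  fail(15) 'cbada': from fail(14)=1 chase 'a': 1→0 ⇒ 5;  out=∅∪out(5)={4}
  fail(23) 'dbada': from fail(22)=1 chase 'a': 1→0 ⇒ 5;  out={6}∪out(5)={4,6}
  fail(10) 'abdabc': from fail(9)=6 chase 'c': 6→17→0 ⇒ 11;  out={2}∪out(11)={2}
  fail(16) 'cbadaa': from fail(15)=5 chase 'a': 5→0 ⇒ 5;  out={3}∪out(5)={3,4}

Scan:
i=0 'b': node 0→17
i=1 'b': node 17→18
i=2 'a': node 18→19  → match P4@[2:2]
i=3 'b': node 19→20  → match P5@[0:3]
i=4 'b': node 20→18 (fail-walked)
i=5 'd': node 18→24 (fail-walked)  → match P7@[4:5]
i=6 'b': node 24→2 (fail-walked)
i=7 'b': node 2→18 (fail-walked)
i=8 'a': node 18→19  → match P4@[8:8]
i=9 'b': node 19→20  → match P5@[6:9]
i=10 'a': node 20→5 (fail-walked)  → match P4@[10:10]
i=11 'b': node 5→6
i=12 'd': node 6→7  → match P7@[11:12]
i=13 'a': node 7→8  → match P4@[13:13]
i=14 'b': node 8→9
i=15 'c': node 9→10  → match P2@[10:15]
i=16 'd': node 10→1 (fail-walked)
i=17 'b': node 1→2
i=18 'd': node 2→3  → match P0@[16:18],P7@[17:18]
i=19 'c': node 3→4 (fail-walked)  → match P1@[18:19]
i=20 'c': node 4→11 (fail-walked)
i=21 'b': node 11→12
i=22 'b': node 12→18 (fail-walked)
i=23 'a': node 18→19  → match P4@[23:23]
i=24 'b': node 19→20  → match P5@[21:24]
i=25 'a': node 20→5 (fail-walked)  → match P4@[25:25]
i=26 'b': node 5→6
i=27 'd': node 6→7  → match P7@[26:27]
i=28 'a': node 7→8  → match P4@[28:28]
i=29 'b': node 8→9
i=30 'c': node 9→10  → match P2@[25:30]
i=31 'a': node 10→5 (fail-walked)  → match P4@[31:31]
i=32 'b': node 5→6
i=33 'd': node 6→7  → match P7@[32:33]
i=34 'a': node 7→8  → match P4@[34:34]
i=35 'b': node 8→9
i=36 'c': node 9→10  → match P2@[31:36]
i=37 'b': node 10→12 (fail-walked)
i=38 'a': node 12→13  → match P4@[38:38]
i=39 'a': node 13→5 (fail-walked)  → match P4@[39:39]
i=40 'd': node 5→1 (fail-walked)
i=41 'd': node 1→1 (fail-walked)
i=42 'b': node 1→2
i=43 'd': node 2→3  → match P0@[41:43],P7@[42:43]
i=44 'a': node 3→5 (fail-walked)  → match P4@[44:44]
i=45 'b': node 5→6
i=46 'd': node 6→7  → match P7@[45:46]
i=47 'a': node 7→8  → match P4@[47:47]
i=48 'b': node 8→9
i=49 'c': node 9→10  → match P2@[44:49]
i=50 'b': node 10→12 (fail-walked)
i=51 'd': node 12→24 (fail-walked)  → match P7@[50:51]
i=52 'a': node 24→5 (fail-walked)  → match P4@[52:52]
i=53 'a': node 5→5 (fail-walked)  → match P4@[53:53]
i=54 'd': node 5→1 (fail-walked)
i=55 'c': node 1→4  → match P1@[54:55]
i=56 'a': node 4→5 (fail-walked)  → match P4@[56:56]

Result: [[2,4],[3,5],[5,7],[8,4],[9,5],[10,4],[12,7],[13,4],[15,2],[18,0],[18,7],[19,1],[23,4],[24,5],[25,4],[27,7],[28,4],[30,2],[31,4],[33,7],[34,4],[36,2],[38,4],[39,4],[43,0],[43,7],[44,4],[46,7],[47,4],[49,2],[51,7],[52,4],[53,4],[55,1],[56,4]]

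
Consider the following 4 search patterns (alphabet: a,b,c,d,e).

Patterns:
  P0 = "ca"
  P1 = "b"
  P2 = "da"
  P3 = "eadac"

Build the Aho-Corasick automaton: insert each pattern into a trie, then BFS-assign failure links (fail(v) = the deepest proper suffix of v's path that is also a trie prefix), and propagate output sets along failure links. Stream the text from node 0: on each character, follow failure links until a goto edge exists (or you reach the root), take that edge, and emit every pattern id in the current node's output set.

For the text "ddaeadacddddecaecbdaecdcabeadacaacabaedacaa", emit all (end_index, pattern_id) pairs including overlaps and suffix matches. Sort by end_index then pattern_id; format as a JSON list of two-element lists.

Construct AC machine:
Trie (insert patterns):
  n0 'ε': b→3 c→1 d→4 e→6
  n1 'c': a→2
  n2 'ca': ·  [P0 ends]
  n3 'b': ·  [P1 ends]
  n4 'd': a→5
  n5 'da': ·  [P2 ends]
  n6 'e': a→7
  n7 'ea': d→8
  n8 'ead': a→9
  n9 'eada': c→10
  n10 'eadac': ·  [P3 ends]

Failure links (BFS by depth):
  fail(1) 'c': from fail(0)=0 chase 'c': 0 ⇒ 0;  out=∅∪out(0)=∅
  fail(3) 'b': from fail(0)=0 chase 'b': 0 ⇒ 0;  out={1}∪out(0)={1}
  fail(4) 'd': from fail(0)=0 chase 'd': 0 ⇒ 0;  out=∅∪out(0)=∅
  fail(6) 'e': from fail(0)=0 chase 'e': 0 ⇒ 0;  out=∅∪out(0)=∅
  fail(2) 'ca': from fail(1)=0 chase 'a': 0 ⇒ 0;  out={0}∪out(0)={0}
  fail(5) 'da': from fail(4)=0 chase 'a': 0 ⇒ 0;  out={2}∪out(0)={2}
  fail(7) 'ea': from fail(6)=0 chase 'a': 0 ⇒ 0;  out=∅∪out(0)=∅
  fail(8) 'ead': from fail(7)=0 chase 'd': 0 ⇒ 4;  out=∅∪out(4)=∅
  fail(9) 'eada': from fail(8)=4 chase 'a': 4 ⇒ 5;  out=∅∪out(5)={2}
  fail(10) 'eadac': from fail(9)=5 chase 'c': 5→0 ⇒ 1;  out={3}∪out(1)={3}

Run:
[0] read 'd'  n0⇒n4
[1] read 'd'  n4⇒n4 (fail-walked)
[2] read 'a'  n4⇒n5  → match P2@[1:2]
[3] read 'e'  n5⇒n6 (fail-walked)
[4] read 'a'  n6⇒n7
[5] read 'd'  n7⇒n8
[6] read 'a'  n8⇒n9  → match P2@[5:6]
[7] read 'c'  n9⇒n10  → match P3@[3:7]
[8] read 'd'  n10⇒n4 (fail-walked)
[9] read 'd'  n4⇒n4 (fail-walked)
[10] read 'd'  n4⇒n4 (fail-walked)
[11] read 'd'  n4⇒n4 (fail-walked)
[12] read 'e'  n4⇒n6 (fail-walked)
[13] read 'c'  n6⇒n1 (fail-walked)
[14] read 'a'  n1⇒n2  → match P0@[13:14]
[15] read 'e'  n2⇒n6 (fail-walked)
[16] read 'c'  n6⇒n1 (fail-walked)
[17] read 'b'  n1⇒n3 (fail-walked)  → match P1@[17:17]
[18] read 'd'  n3⇒n4 (fail-walked)
[19] read 'a'  n4⇒n5  → match P2@[18:19]
[20] read 'e'  n5⇒n6 (fail-walked)
[21] read 'c'  n6⇒n1 (fail-walked)
[22] read 'd'  n1⇒n4 (fail-walked)
[23] read 'c'  n4⇒n1 (fail-walked)
[24] read 'a'  n1⇒n2  → match P0@[23:24]
[25] read 'b'  n2⇒n3 (fail-walked)  → match P1@[25:25]
[26] read 'e'  n3⇒n6 (fail-walked)
[27] read 'a'  n6⇒n7
[28] read 'd'  n7⇒n8
[29] read 'a'  n8⇒n9  → match P2@[28:29]
[30] read 'c'  n9⇒n10  → match P3@[26:30]
[31] read 'a'  n10⇒n2 (fail-walked)  → match P0@[30:31]
[32] read 'a'  n2⇒n0 (fail-walked)
[33] read 'c'  n0⇒n1
[34] read 'a'  n1⇒n2  → match P0@[33:34]
[35] read 'b'  n2⇒n3 (fail-walked)  → match P1@[35:35]
[36] read 'a'  n3⇒n0 (fail-walked)
[37] read 'e'  n0⇒n6
[38] read 'd'  n6⇒n4 (fail-walked)
[39] read 'a'  n4⇒n5  → match P2@[38:39]
[40] read 'c'  n5⇒n1 (fail-walked)
[41] read 'a'  n1⇒n2  → match P0@[40:41]
[42] read 'a'  n2⇒n0 (fail-walked)

Result: [[2,2],[6,2],[7,3],[14,0],[17,1],[19,2],[24,0],[25,1],[29,2],[30,3],[31,0],[34,0],[35,1],[39,2],[41,0]]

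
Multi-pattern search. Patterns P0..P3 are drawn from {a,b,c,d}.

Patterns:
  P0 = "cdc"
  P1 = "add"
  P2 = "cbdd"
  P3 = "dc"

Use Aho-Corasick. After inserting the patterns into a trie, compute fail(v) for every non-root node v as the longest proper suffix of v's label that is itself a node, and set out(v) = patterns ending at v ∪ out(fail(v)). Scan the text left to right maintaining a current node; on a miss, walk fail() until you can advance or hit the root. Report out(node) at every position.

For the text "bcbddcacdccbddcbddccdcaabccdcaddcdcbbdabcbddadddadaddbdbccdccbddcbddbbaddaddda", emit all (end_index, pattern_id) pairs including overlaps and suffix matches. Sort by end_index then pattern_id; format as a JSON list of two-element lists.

Build automaton:
Trie nodes:
  0='ε' goto a→4 c→1 d→10
  1='c' goto b→7 d→2
  2='cd' goto c→3
  3='cdc' goto ·  [P0 ends]
  4='a' goto d→5
  5='ad' goto d→6
  6='add' goto ·  [P1 ends]
  7='cb' goto d→8
  8='cbd' goto d→9
  9='cbdd' goto ·  [P2 ends]
  10='d' goto c→11
  11='dc' goto ·  [P3 ends]

Failure links (BFS by depth):
  fail(1) 'c': from fail(0)=0 chase 'c': 0 ⇒ 0;  out=∅∪out(0)=∅
  fail(4) 'a': from fail(0)=0 chase 'a': 0 ⇒ 0;  out=∅∪out(0)=∅
  fail(10) 'd': from fail(0)=0 chase 'd': 0 ⇒ 0;  out=∅∪out(0)=∅
  fail(2) 'cd': from fail(1)=0 chase 'd': 0 ⇒ 10;  out=∅∪out(10)=∅
  fail(5) 'ad': from fail(4)=0 chase 'd': 0 ⇒ 10;  out=∅∪out(10)=∅
  fail(7) 'cb': from fail(1)=0 chase 'b': 0 ⇒ 0;  out=∅∪out(0)=∅
  fail(11) 'dc': from fail(10)=0 chase 'c': 0 ⇒ 1;  out={3}∪out(1)={3}
  fail(3) 'cdc': from fail(2)=10 chase 'c': 10 ⇒ 11;  out={0}∪out(11)={0,3}
  fail(6) 'add': from fail(5)=10 chase 'd': 10→0 ⇒ 10;  out={1}∪out(10)={1}
  fail(8) 'cbd': from fail(7)=0 chase 'd': 0 ⇒ 10;  out=∅∪out(10)=∅
  fail(9) 'cbdd': from fail(8)=10 chase 'd': 10→0 ⇒ 10;  out={2}∪out(10)={2}

Scan:
i=0 'b': node 0→0
i=1 'c': node 0→1
i=2 'b': node 1→7
i=3 'd': node 7→8
i=4 'd': node 8→9  emit P2@[1:4]
i=5 'c': node 9→11 ·f  emit P3@[4:5]
i=6 'a': node 11→4 ·f
i=7 'c': node 4→1 ·f
i=8 'd': node 1→2
i=9 'c': node 2→3  emit P0@[7:9],P3@[8:9]
i=10 'c': node 3→1 ·f
i=11 'b': node 1→7
i=12 'd': node 7→8
i=13 'd': node 8→9  emit P2@[10:13]
i=14 'c': node 9→11 ·f  emit P3@[13:14]
i=15 'b': node 11→7 ·f
i=16 'd': node 7→8
i=17 'd': node 8→9  emit P2@[14:17]
i=18 'c': node 9→11 ·f  emit P3@[17:18]
i=19 'c': node 11→1 ·f
i=20 'd': node 1→2
i=21 'c': node 2→3  emit P0@[19:21],P3@[20:21]
i=22 'a': node 3→4 ·f
i=23 'a': node 4→4 ·f
i=24 'b': node 4→0 ·f
i=25 'c': node 0→1
i=26 'c': node 1→1 ·f
i=27 'd': node 1→2
i=28 'c': node 2→3  emit P0@[26:28],P3@[27:28]
i=29 'a': node 3→4 ·f
i=30 'd': node 4→5
i=31 'd': node 5→6  emit P1@[29:31]
i=32 'c': node 6→11 ·f  emit P3@[31:32]
i=33 'd': node 11→2 ·f
i=34 'c': node 2→3  emit P0@[32:34],P3@[33:34]
i=35 'b': node 3→7 ·f
i=36 'b': node 7→0 ·f
i=37 'd': node 0→10
i=38 'a': node 10→4 ·f
i=39 'b': node 4→0 ·f
i=40 'c': node 0→1
i=41 'b': node 1→7
i=42 'd': node 7→8
i=43 'd': node 8→9  emit P2@[40:43]
i=44 'a': node 9→4 ·f
i=45 'd': node 4→5
i=46 'd': node 5→6  emit P1@[44:46]
i=47 'd': node 6→10 ·f
i=48 'a': node 10→4 ·f
i=49 'd': node 4→5
i=50 'a': node 5→4 ·f
i=51 'd': node 4→5
i=52 'd': node 5→6  emit P1@[50:52]
i=53 'b': node 6→0 ·f
i=54 'd': node 0→10
i=55 'b': node 10→0 ·f
i=56 'c': node 0→1
i=57 'c': node 1→1 ·f
i=58 'd': node 1→2
i=59 'c': node 2→3  emit P0@[57:59],P3@[58:59]
i=60 'c': node 3→1 ·f
i=61 'b': node 1→7
i=62 'd': node 7→8
i=63 'd': node 8→9  emit P2@[60:63]
i=64 'c': node 9→11 ·f  emit P3@[63:64]
i=65 'b': node 11→7 ·f
i=66 'd': node 7→8
i=67 'd': node 8→9  emit P2@[64:67]
i=68 'b': node 9→0 ·f
i=69 'b': node 0→0
i=70 'a': node 0→4
i=71 'd': node 4→5
i=72 'd': node 5→6  emit P1@[70:72]
i=73 'a': node 6→4 ·f
i=74 'd': node 4→5
i=75 'd': node 5→6  emit P1@[73:75]
i=76 'd': node 6→10 ·f
i=77 'a': node 10→4 ·f

All matches (sorted): [[4,2],[5,3],[9,0],[9,3],[13,2],[14,3],[17,2],[18,3],[21,0],[21,3],[28,0],[28,3],[31,1],[32,3],[34,0],[34,3],[43,2],[46,1],[52,1],[59,0],[59,3],[63,2],[64,3],[67,2],[72,1],[75,1]]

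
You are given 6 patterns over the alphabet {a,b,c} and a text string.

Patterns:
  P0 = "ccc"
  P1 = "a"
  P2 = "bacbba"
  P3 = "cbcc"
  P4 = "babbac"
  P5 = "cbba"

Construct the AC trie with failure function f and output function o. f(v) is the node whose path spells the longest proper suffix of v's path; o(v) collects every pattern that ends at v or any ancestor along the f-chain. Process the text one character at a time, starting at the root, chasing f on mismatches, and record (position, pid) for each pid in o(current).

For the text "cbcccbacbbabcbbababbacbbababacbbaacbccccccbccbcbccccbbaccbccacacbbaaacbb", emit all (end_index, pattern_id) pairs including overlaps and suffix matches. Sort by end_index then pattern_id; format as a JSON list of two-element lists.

Construct AC machine:
Trie nodes:
  0='ε' goto a→4 b→5 c→1
  1='c' goto b→11 c→2
  2='cc' goto c→3
  3='ccc' goto ·  [P0 ends]
  4='a' goto ·  [P1 ends]
  5='b' goto a→6
  6='ba' goto b→14 c→7
  7='bac' goto b→8
  8='bacb' goto b→9
  9='bacbb' goto a→10
  10='bacbba' goto ·  [P2 ends]
  11='cb' goto b→18 c→12
  12='cbc' goto c→13
  13='cbcc' goto ·  [P3 ends]
  14='bab' goto b→15
  15='babb' goto a→16
  16='babba' goto c→17
  17='babbac' goto ·  [P4 ends]
  18='cbb' goto a→19
  19='cbba' goto ·  [P5 ends]

BFS fail/out derivation:
  n1('c'): parent n0 fail=0; on 'c' 0 → fail=0;  out ∅∪∅=∅
  n4('a'): parent n0 fail=0; on 'a' 0 → fail=0;  out {1}∪∅={1}
  n5('b'): parent n0 fail=0; on 'b' 0 → fail=0;  out ∅∪∅=∅
  n2('cc'): parent n1 fail=0; on 'c' 0 → fail=1;  out ∅∪∅=∅
  n6('ba'): parent n5 fail=0; on 'a' 0 → fail=4;  out ∅∪{1}={1}
  n11('cb'): parent n1 fail=0; on 'b' 0 → fail=5;  out ∅∪∅=∅
  n3('ccc'): parent n2 fail=1; on 'c' 1 → fail=2;  out {0}∪∅={0}
  n7('bac'): parent n6 fail=4; on 'c' 4→0 → fail=1;  out ∅∪∅=∅
  n12('cbc'): parent n11 fail=5; on 'c' 5→0 → fail=1;  out ∅∪∅=∅
  n14('bab'): parent n6 fail=4; on 'b' 4→0 → fail=5;  out ∅∪∅=∅
  n18('cbb'): parent n11 fail=5; on 'b' 5→0 → fail=5;  out ∅∪∅=∅
  n8('bacb'): parent n7 fail=1; on 'b' 1 → fail=11;  out ∅∪∅=∅
  n13('cbcc'): parent n12 fail=1; on 'c' 1 → fail=2;  out {3}∪∅={3}
  n15('babb'): parent n14 fail=5; on 'b' 5→0 → fail=5;  out ∅∪∅=∅
  n19('cbba'): parent n18 fail=5; on 'a' 5 → fail=6;  out {5}∪{1}={1,5}
  n9('bacbb'): parent n8 fail=11; on 'b' 11 → fail=18;  out ∅∪∅=∅
  n16('babba'): parent n15 fail=5; on 'a' 5 → fail=6;  out ∅∪{1}={1}
  n10('bacbba'): parent n9 fail=18; on 'a' 18 → fail=19;  out {2}∪{1,5}={1,2,5}
  n17('babbac'): parent n16 fail=6; on 'c' 6 → fail=7;  out {4}∪∅={4}

Scan:
[0] read 'c'  n0⇒n1
[1] read 'b'  n1⇒n11
[2] read 'c'  n11⇒n12
[3] read 'c'  n12⇒n13  emit P3@[0:3]
[4] read 'c'  n13⇒n3 ·f  emit P0@[2:4]
[5] read 'b'  n3⇒n11 ·f
[6] read 'a'  n11⇒n6 ·f  emit P1@[6:6]
[7] read 'c'  n6⇒n7
[8] read 'b'  n7⇒n8
[9] read 'b'  n8⇒n9
[10] read 'a'  n9⇒n10  emit P1@[10:10],P2@[5:10],P5@[7:10]
[11] read 'b'  n10⇒n14 ·f
[12] read 'c'  n14⇒n1 ·f
[13] read 'b'  n1⇒n11
[14] read 'b'  n11⇒n18
[15] read 'a'  n18⇒n19  emit P1@[15:15],P5@[12:15]
[16] read 'b'  n19⇒n14 ·f
[17] read 'a'  n14⇒n6 ·f  emit P1@[17:17]
[18] read 'b'  n6⇒n14
[19] read 'b'  n14⇒n15
[20] read 'a'  n15⇒n16  emit P1@[20:20]
[21] read 'c'  n16⇒n17  emit P4@[16:21]
[22] read 'b'  n17⇒n8 ·f
[23] read 'b'  n8⇒n9
[24] read 'a'  n9⇒n10  emit P1@[24:24],P2@[19:24],P5@[21:24]
[25] read 'b'  n10⇒n14 ·f
[26] read 'a'  n14⇒n6 ·f  emit P1@[26:26]
[27] read 'b'  n6⇒n14
[28] read 'a'  n14⇒n6 ·f  emit P1@[28:28]
[29] read 'c'  n6⇒n7
[30] read 'b'  n7⇒n8
[31] read 'b'  n8⇒n9
[32] read 'a'  n9⇒n10  emit P1@[32:32],P2@[27:32],P5@[29:32]
[33] read 'a'  n10⇒n4 ·f  emit P1@[33:33]
[34] read 'c'  n4⇒n1 ·f
[35] read 'b'  n1⇒n11
[36] read 'c'  n11⇒n12
[37] read 'c'  n12⇒n13  emit P3@[34:37]
[38] read 'c'  n13⇒n3 ·f  emit P0@[36:38]
[39] read 'c'  n3⇒n3 ·f  emit P0@[37:39]
[40] read 'c'  n3⇒n3 ·f  emit P0@[38:40]
[41] read 'c'  n3⇒n3 ·f  emit P0@[39:41]
[42] read 'b'  n3⇒n11 ·f
[43] read 'c'  n11⇒n12
[44] read 'c'  n12⇒n13  emit P3@[41:44]
[45] read 'b'  n13⇒n11 ·f
[46] read 'c'  n11⇒n12
[47] read 'b'  n12⇒n11 ·f
[48] read 'c'  n11⇒n12
[49] read 'c'  n12⇒n13  emit P3@[46:49]
[50] read 'c'  n13⇒n3 ·f  emit P0@[48:50]
[51] read 'c'  n3⇒n3 ·f  emit P0@[49:51]
[52] read 'b'  n3⇒n11 ·f
[53] read 'b'  n11⇒n18
[54] read 'a'  n18⇒n19  emit P1@[54:54],P5@[51:54]
[55] read 'c'  n19⇒n7 ·f
[56] read 'c'  n7⇒n2 ·f
[57] read 'b'  n2⇒n11 ·f
[58] read 'c'  n11⇒n12
[59] read 'c'  n12⇒n13  emit P3@[56:59]
[60] read 'a'  n13⇒n4 ·f  emit P1@[60:60]
[61] read 'c'  n4⇒n1 ·f
[62] read 'a'  n1⇒n4 ·f  emit P1@[62:62]
[63] read 'c'  n4⇒n1 ·f
[64] read 'b'  n1⇒n11
[65] read 'b'  n11⇒n18
[66] read 'a'  n18⇒n19  emit P1@[66:66],P5@[63:66]
[67] read 'a'  n19⇒n4 ·f  emit P1@[67:67]
[68] read 'a'  n4⇒n4 ·f  emit P1@[68:68]
[69] read 'c'  n4⇒n1 ·f
[70] read 'b'  n1⇒n11
[71] read 'b'  n11⇒n18

Matches: [[3,3],[4,0],[6,1],[10,1],[10,2],[10,5],[15,1],[15,5],[17,1],[20,1],[21,4],[24,1],[24,2],[24,5],[26,1],[28,1],[32,1],[32,2],[32,5],[33,1],[37,3],[38,0],[39,0],[40,0],[41,0],[44,3],[49,3],[50,0],[51,0],[54,1],[54,5],[59,3],[60,1],[62,1],[66,1],[66,5],[67,1],[68,1]]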